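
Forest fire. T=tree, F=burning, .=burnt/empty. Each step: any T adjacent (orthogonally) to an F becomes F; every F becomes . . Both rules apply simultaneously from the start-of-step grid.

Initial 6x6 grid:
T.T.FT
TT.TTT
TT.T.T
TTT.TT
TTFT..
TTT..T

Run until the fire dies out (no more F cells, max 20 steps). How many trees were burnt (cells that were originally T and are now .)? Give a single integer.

Answer: 22

Derivation:
Step 1: +6 fires, +2 burnt (F count now 6)
Step 2: +5 fires, +6 burnt (F count now 5)
Step 3: +5 fires, +5 burnt (F count now 5)
Step 4: +3 fires, +5 burnt (F count now 3)
Step 5: +2 fires, +3 burnt (F count now 2)
Step 6: +1 fires, +2 burnt (F count now 1)
Step 7: +0 fires, +1 burnt (F count now 0)
Fire out after step 7
Initially T: 24, now '.': 34
Total burnt (originally-T cells now '.'): 22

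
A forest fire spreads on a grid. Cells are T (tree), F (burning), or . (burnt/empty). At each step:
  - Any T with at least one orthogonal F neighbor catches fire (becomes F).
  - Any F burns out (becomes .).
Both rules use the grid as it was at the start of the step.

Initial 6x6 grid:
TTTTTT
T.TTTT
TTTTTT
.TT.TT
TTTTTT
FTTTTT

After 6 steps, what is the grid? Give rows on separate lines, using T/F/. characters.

Step 1: 2 trees catch fire, 1 burn out
  TTTTTT
  T.TTTT
  TTTTTT
  .TT.TT
  FTTTTT
  .FTTTT
Step 2: 2 trees catch fire, 2 burn out
  TTTTTT
  T.TTTT
  TTTTTT
  .TT.TT
  .FTTTT
  ..FTTT
Step 3: 3 trees catch fire, 2 burn out
  TTTTTT
  T.TTTT
  TTTTTT
  .FT.TT
  ..FTTT
  ...FTT
Step 4: 4 trees catch fire, 3 burn out
  TTTTTT
  T.TTTT
  TFTTTT
  ..F.TT
  ...FTT
  ....FT
Step 5: 4 trees catch fire, 4 burn out
  TTTTTT
  T.TTTT
  F.FTTT
  ....TT
  ....FT
  .....F
Step 6: 5 trees catch fire, 4 burn out
  TTTTTT
  F.FTTT
  ...FTT
  ....FT
  .....F
  ......

TTTTTT
F.FTTT
...FTT
....FT
.....F
......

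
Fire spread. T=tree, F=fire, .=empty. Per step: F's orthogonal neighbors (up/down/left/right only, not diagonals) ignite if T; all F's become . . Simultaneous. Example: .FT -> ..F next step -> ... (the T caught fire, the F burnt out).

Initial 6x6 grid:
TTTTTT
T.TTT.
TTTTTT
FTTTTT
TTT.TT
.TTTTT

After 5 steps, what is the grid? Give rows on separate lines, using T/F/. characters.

Step 1: 3 trees catch fire, 1 burn out
  TTTTTT
  T.TTT.
  FTTTTT
  .FTTTT
  FTT.TT
  .TTTTT
Step 2: 4 trees catch fire, 3 burn out
  TTTTTT
  F.TTT.
  .FTTTT
  ..FTTT
  .FT.TT
  .TTTTT
Step 3: 5 trees catch fire, 4 burn out
  FTTTTT
  ..TTT.
  ..FTTT
  ...FTT
  ..F.TT
  .FTTTT
Step 4: 5 trees catch fire, 5 burn out
  .FTTTT
  ..FTT.
  ...FTT
  ....FT
  ....TT
  ..FTTT
Step 5: 6 trees catch fire, 5 burn out
  ..FTTT
  ...FT.
  ....FT
  .....F
  ....FT
  ...FTT

..FTTT
...FT.
....FT
.....F
....FT
...FTT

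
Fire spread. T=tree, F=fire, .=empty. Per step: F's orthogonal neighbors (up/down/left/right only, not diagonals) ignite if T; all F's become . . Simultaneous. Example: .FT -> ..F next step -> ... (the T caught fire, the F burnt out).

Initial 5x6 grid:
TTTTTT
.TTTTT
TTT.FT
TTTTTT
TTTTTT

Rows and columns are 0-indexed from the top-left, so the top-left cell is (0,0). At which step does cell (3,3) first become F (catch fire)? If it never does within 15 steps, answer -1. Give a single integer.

Step 1: cell (3,3)='T' (+3 fires, +1 burnt)
Step 2: cell (3,3)='F' (+6 fires, +3 burnt)
  -> target ignites at step 2
Step 3: cell (3,3)='.' (+6 fires, +6 burnt)
Step 4: cell (3,3)='.' (+5 fires, +6 burnt)
Step 5: cell (3,3)='.' (+4 fires, +5 burnt)
Step 6: cell (3,3)='.' (+3 fires, +4 burnt)
Step 7: cell (3,3)='.' (+0 fires, +3 burnt)
  fire out at step 7

2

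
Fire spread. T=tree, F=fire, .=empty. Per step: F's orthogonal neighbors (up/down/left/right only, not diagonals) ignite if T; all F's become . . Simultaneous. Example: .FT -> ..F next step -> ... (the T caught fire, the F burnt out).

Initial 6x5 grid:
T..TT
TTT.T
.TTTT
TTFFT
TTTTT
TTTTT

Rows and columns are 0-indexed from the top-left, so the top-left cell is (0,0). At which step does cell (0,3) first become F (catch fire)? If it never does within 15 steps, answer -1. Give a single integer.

Step 1: cell (0,3)='T' (+6 fires, +2 burnt)
Step 2: cell (0,3)='T' (+8 fires, +6 burnt)
Step 3: cell (0,3)='T' (+5 fires, +8 burnt)
Step 4: cell (0,3)='T' (+3 fires, +5 burnt)
Step 5: cell (0,3)='F' (+2 fires, +3 burnt)
  -> target ignites at step 5
Step 6: cell (0,3)='.' (+0 fires, +2 burnt)
  fire out at step 6

5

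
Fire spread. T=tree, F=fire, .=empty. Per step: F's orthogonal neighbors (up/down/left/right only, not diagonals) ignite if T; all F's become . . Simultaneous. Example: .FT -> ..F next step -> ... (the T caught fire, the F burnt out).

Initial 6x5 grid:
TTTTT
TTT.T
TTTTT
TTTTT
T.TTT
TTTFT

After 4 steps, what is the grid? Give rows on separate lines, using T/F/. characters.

Step 1: 3 trees catch fire, 1 burn out
  TTTTT
  TTT.T
  TTTTT
  TTTTT
  T.TFT
  TTF.F
Step 2: 4 trees catch fire, 3 burn out
  TTTTT
  TTT.T
  TTTTT
  TTTFT
  T.F.F
  TF...
Step 3: 4 trees catch fire, 4 burn out
  TTTTT
  TTT.T
  TTTFT
  TTF.F
  T....
  F....
Step 4: 4 trees catch fire, 4 burn out
  TTTTT
  TTT.T
  TTF.F
  TF...
  F....
  .....

TTTTT
TTT.T
TTF.F
TF...
F....
.....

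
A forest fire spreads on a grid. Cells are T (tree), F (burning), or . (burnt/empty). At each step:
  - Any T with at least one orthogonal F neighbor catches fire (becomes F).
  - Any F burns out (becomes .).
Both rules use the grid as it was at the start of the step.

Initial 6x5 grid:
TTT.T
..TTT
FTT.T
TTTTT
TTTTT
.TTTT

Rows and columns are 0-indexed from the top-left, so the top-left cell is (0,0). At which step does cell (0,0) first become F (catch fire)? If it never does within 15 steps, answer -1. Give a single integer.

Step 1: cell (0,0)='T' (+2 fires, +1 burnt)
Step 2: cell (0,0)='T' (+3 fires, +2 burnt)
Step 3: cell (0,0)='T' (+3 fires, +3 burnt)
Step 4: cell (0,0)='T' (+5 fires, +3 burnt)
Step 5: cell (0,0)='T' (+5 fires, +5 burnt)
Step 6: cell (0,0)='F' (+5 fires, +5 burnt)
  -> target ignites at step 6
Step 7: cell (0,0)='.' (+1 fires, +5 burnt)
Step 8: cell (0,0)='.' (+0 fires, +1 burnt)
  fire out at step 8

6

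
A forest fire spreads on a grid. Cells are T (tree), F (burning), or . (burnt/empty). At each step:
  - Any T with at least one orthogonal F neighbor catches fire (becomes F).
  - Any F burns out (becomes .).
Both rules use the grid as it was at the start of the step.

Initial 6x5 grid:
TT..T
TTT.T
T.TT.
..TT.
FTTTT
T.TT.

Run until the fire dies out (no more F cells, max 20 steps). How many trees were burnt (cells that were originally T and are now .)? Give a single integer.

Step 1: +2 fires, +1 burnt (F count now 2)
Step 2: +1 fires, +2 burnt (F count now 1)
Step 3: +3 fires, +1 burnt (F count now 3)
Step 4: +4 fires, +3 burnt (F count now 4)
Step 5: +2 fires, +4 burnt (F count now 2)
Step 6: +1 fires, +2 burnt (F count now 1)
Step 7: +2 fires, +1 burnt (F count now 2)
Step 8: +2 fires, +2 burnt (F count now 2)
Step 9: +0 fires, +2 burnt (F count now 0)
Fire out after step 9
Initially T: 19, now '.': 28
Total burnt (originally-T cells now '.'): 17

Answer: 17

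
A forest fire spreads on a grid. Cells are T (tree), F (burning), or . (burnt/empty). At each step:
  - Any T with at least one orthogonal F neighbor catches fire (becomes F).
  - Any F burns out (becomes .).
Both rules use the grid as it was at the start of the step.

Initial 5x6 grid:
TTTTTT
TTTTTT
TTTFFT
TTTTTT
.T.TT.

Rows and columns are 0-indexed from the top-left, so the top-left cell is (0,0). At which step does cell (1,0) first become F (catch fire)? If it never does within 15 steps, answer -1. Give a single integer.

Step 1: cell (1,0)='T' (+6 fires, +2 burnt)
Step 2: cell (1,0)='T' (+9 fires, +6 burnt)
Step 3: cell (1,0)='T' (+5 fires, +9 burnt)
Step 4: cell (1,0)='F' (+4 fires, +5 burnt)
  -> target ignites at step 4
Step 5: cell (1,0)='.' (+1 fires, +4 burnt)
Step 6: cell (1,0)='.' (+0 fires, +1 burnt)
  fire out at step 6

4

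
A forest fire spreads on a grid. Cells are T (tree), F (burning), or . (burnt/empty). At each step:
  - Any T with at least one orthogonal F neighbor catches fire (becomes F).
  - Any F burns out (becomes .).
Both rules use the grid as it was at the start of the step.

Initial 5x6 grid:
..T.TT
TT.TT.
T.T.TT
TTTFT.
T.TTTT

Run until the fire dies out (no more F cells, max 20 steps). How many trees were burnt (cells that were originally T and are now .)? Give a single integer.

Answer: 19

Derivation:
Step 1: +3 fires, +1 burnt (F count now 3)
Step 2: +5 fires, +3 burnt (F count now 5)
Step 3: +4 fires, +5 burnt (F count now 4)
Step 4: +4 fires, +4 burnt (F count now 4)
Step 5: +2 fires, +4 burnt (F count now 2)
Step 6: +1 fires, +2 burnt (F count now 1)
Step 7: +0 fires, +1 burnt (F count now 0)
Fire out after step 7
Initially T: 20, now '.': 29
Total burnt (originally-T cells now '.'): 19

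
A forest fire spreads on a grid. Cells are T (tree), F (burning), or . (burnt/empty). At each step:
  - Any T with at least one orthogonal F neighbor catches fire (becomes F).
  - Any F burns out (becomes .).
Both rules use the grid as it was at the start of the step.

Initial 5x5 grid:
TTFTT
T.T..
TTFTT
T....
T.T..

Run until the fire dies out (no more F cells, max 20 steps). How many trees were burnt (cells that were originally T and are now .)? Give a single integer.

Step 1: +5 fires, +2 burnt (F count now 5)
Step 2: +4 fires, +5 burnt (F count now 4)
Step 3: +2 fires, +4 burnt (F count now 2)
Step 4: +1 fires, +2 burnt (F count now 1)
Step 5: +0 fires, +1 burnt (F count now 0)
Fire out after step 5
Initially T: 13, now '.': 24
Total burnt (originally-T cells now '.'): 12

Answer: 12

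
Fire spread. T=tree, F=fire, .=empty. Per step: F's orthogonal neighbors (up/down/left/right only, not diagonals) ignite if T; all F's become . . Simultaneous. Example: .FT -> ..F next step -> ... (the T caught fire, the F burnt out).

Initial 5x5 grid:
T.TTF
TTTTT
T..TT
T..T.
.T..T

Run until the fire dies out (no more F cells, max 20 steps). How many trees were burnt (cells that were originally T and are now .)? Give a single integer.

Step 1: +2 fires, +1 burnt (F count now 2)
Step 2: +3 fires, +2 burnt (F count now 3)
Step 3: +2 fires, +3 burnt (F count now 2)
Step 4: +2 fires, +2 burnt (F count now 2)
Step 5: +1 fires, +2 burnt (F count now 1)
Step 6: +2 fires, +1 burnt (F count now 2)
Step 7: +1 fires, +2 burnt (F count now 1)
Step 8: +0 fires, +1 burnt (F count now 0)
Fire out after step 8
Initially T: 15, now '.': 23
Total burnt (originally-T cells now '.'): 13

Answer: 13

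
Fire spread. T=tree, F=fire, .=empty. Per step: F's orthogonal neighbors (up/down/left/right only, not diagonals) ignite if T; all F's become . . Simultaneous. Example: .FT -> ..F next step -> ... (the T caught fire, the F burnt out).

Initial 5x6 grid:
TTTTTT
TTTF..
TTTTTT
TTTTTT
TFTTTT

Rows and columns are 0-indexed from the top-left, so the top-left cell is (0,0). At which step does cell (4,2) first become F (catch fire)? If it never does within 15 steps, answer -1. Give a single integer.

Step 1: cell (4,2)='F' (+6 fires, +2 burnt)
  -> target ignites at step 1
Step 2: cell (4,2)='.' (+10 fires, +6 burnt)
Step 3: cell (4,2)='.' (+7 fires, +10 burnt)
Step 4: cell (4,2)='.' (+3 fires, +7 burnt)
Step 5: cell (4,2)='.' (+0 fires, +3 burnt)
  fire out at step 5

1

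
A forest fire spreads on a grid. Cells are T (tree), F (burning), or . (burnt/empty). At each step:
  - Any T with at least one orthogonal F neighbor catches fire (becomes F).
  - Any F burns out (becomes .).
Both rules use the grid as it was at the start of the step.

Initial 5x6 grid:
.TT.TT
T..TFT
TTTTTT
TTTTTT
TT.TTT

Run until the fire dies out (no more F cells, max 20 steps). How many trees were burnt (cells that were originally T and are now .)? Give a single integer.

Answer: 22

Derivation:
Step 1: +4 fires, +1 burnt (F count now 4)
Step 2: +4 fires, +4 burnt (F count now 4)
Step 3: +4 fires, +4 burnt (F count now 4)
Step 4: +4 fires, +4 burnt (F count now 4)
Step 5: +2 fires, +4 burnt (F count now 2)
Step 6: +3 fires, +2 burnt (F count now 3)
Step 7: +1 fires, +3 burnt (F count now 1)
Step 8: +0 fires, +1 burnt (F count now 0)
Fire out after step 8
Initially T: 24, now '.': 28
Total burnt (originally-T cells now '.'): 22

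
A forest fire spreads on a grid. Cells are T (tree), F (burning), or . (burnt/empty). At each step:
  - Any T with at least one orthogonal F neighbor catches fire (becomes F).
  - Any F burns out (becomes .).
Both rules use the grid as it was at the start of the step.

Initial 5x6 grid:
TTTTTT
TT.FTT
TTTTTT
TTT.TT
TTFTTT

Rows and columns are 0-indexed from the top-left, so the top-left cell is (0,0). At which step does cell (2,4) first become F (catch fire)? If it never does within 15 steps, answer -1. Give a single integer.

Step 1: cell (2,4)='T' (+6 fires, +2 burnt)
Step 2: cell (2,4)='F' (+8 fires, +6 burnt)
  -> target ignites at step 2
Step 3: cell (2,4)='.' (+7 fires, +8 burnt)
Step 4: cell (2,4)='.' (+4 fires, +7 burnt)
Step 5: cell (2,4)='.' (+1 fires, +4 burnt)
Step 6: cell (2,4)='.' (+0 fires, +1 burnt)
  fire out at step 6

2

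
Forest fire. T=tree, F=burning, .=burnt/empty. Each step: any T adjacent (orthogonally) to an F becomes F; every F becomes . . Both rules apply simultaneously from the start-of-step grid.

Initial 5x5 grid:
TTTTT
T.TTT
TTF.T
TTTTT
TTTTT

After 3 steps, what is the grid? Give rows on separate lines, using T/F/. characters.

Step 1: 3 trees catch fire, 1 burn out
  TTTTT
  T.FTT
  TF..T
  TTFTT
  TTTTT
Step 2: 6 trees catch fire, 3 burn out
  TTFTT
  T..FT
  F...T
  TF.FT
  TTFTT
Step 3: 8 trees catch fire, 6 burn out
  TF.FT
  F...F
  ....T
  F...F
  TF.FT

TF.FT
F...F
....T
F...F
TF.FT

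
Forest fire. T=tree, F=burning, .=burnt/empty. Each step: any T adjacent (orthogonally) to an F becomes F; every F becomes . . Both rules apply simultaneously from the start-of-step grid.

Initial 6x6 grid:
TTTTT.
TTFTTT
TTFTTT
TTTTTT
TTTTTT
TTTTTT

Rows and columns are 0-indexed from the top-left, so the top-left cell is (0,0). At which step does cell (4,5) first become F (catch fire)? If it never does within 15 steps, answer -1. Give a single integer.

Step 1: cell (4,5)='T' (+6 fires, +2 burnt)
Step 2: cell (4,5)='T' (+9 fires, +6 burnt)
Step 3: cell (4,5)='T' (+9 fires, +9 burnt)
Step 4: cell (4,5)='T' (+5 fires, +9 burnt)
Step 5: cell (4,5)='F' (+3 fires, +5 burnt)
  -> target ignites at step 5
Step 6: cell (4,5)='.' (+1 fires, +3 burnt)
Step 7: cell (4,5)='.' (+0 fires, +1 burnt)
  fire out at step 7

5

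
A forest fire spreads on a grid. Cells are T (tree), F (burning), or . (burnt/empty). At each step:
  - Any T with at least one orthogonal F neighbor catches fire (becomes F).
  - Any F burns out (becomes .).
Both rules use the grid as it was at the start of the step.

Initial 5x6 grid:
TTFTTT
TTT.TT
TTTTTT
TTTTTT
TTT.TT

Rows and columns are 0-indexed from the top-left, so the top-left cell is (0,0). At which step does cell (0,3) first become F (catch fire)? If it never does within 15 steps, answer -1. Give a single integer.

Step 1: cell (0,3)='F' (+3 fires, +1 burnt)
  -> target ignites at step 1
Step 2: cell (0,3)='.' (+4 fires, +3 burnt)
Step 3: cell (0,3)='.' (+6 fires, +4 burnt)
Step 4: cell (0,3)='.' (+6 fires, +6 burnt)
Step 5: cell (0,3)='.' (+4 fires, +6 burnt)
Step 6: cell (0,3)='.' (+3 fires, +4 burnt)
Step 7: cell (0,3)='.' (+1 fires, +3 burnt)
Step 8: cell (0,3)='.' (+0 fires, +1 burnt)
  fire out at step 8

1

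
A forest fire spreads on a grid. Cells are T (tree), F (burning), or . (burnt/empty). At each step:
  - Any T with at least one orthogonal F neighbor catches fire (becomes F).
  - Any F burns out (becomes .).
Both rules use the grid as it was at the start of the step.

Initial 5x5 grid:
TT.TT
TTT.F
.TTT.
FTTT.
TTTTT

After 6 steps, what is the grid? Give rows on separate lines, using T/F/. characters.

Step 1: 3 trees catch fire, 2 burn out
  TT.TF
  TTT..
  .TTT.
  .FTT.
  FTTTT
Step 2: 4 trees catch fire, 3 burn out
  TT.F.
  TTT..
  .FTT.
  ..FT.
  .FTTT
Step 3: 4 trees catch fire, 4 burn out
  TT...
  TFT..
  ..FT.
  ...F.
  ..FTT
Step 4: 5 trees catch fire, 4 burn out
  TF...
  F.F..
  ...F.
  .....
  ...FT
Step 5: 2 trees catch fire, 5 burn out
  F....
  .....
  .....
  .....
  ....F
Step 6: 0 trees catch fire, 2 burn out
  .....
  .....
  .....
  .....
  .....

.....
.....
.....
.....
.....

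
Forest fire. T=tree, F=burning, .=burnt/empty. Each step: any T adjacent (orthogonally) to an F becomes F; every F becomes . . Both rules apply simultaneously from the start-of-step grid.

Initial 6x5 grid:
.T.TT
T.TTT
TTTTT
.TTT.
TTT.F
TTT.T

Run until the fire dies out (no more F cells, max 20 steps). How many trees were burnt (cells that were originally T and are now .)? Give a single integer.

Step 1: +1 fires, +1 burnt (F count now 1)
Step 2: +0 fires, +1 burnt (F count now 0)
Fire out after step 2
Initially T: 22, now '.': 9
Total burnt (originally-T cells now '.'): 1

Answer: 1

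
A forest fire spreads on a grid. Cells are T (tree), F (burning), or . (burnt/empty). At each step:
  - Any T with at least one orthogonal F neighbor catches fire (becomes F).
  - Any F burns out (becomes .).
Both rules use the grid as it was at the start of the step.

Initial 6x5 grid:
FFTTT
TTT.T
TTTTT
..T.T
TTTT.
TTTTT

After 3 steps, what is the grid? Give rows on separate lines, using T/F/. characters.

Step 1: 3 trees catch fire, 2 burn out
  ..FTT
  FFT.T
  TTTTT
  ..T.T
  TTTT.
  TTTTT
Step 2: 4 trees catch fire, 3 burn out
  ...FT
  ..F.T
  FFTTT
  ..T.T
  TTTT.
  TTTTT
Step 3: 2 trees catch fire, 4 burn out
  ....F
  ....T
  ..FTT
  ..T.T
  TTTT.
  TTTTT

....F
....T
..FTT
..T.T
TTTT.
TTTTT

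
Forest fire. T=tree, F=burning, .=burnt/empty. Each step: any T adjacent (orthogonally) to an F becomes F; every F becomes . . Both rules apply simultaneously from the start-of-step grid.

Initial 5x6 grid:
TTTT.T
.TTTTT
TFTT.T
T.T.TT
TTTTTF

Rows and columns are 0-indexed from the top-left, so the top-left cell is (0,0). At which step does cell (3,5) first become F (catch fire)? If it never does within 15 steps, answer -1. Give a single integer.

Step 1: cell (3,5)='F' (+5 fires, +2 burnt)
  -> target ignites at step 1
Step 2: cell (3,5)='.' (+8 fires, +5 burnt)
Step 3: cell (3,5)='.' (+6 fires, +8 burnt)
Step 4: cell (3,5)='.' (+4 fires, +6 burnt)
Step 5: cell (3,5)='.' (+0 fires, +4 burnt)
  fire out at step 5

1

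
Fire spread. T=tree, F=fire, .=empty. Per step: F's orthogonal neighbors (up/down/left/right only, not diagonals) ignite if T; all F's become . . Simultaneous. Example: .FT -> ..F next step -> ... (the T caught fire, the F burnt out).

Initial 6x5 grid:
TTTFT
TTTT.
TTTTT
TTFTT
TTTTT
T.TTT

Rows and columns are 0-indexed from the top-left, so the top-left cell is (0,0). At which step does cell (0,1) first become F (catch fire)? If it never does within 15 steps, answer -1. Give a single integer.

Step 1: cell (0,1)='T' (+7 fires, +2 burnt)
Step 2: cell (0,1)='F' (+9 fires, +7 burnt)
  -> target ignites at step 2
Step 3: cell (0,1)='.' (+7 fires, +9 burnt)
Step 4: cell (0,1)='.' (+3 fires, +7 burnt)
Step 5: cell (0,1)='.' (+0 fires, +3 burnt)
  fire out at step 5

2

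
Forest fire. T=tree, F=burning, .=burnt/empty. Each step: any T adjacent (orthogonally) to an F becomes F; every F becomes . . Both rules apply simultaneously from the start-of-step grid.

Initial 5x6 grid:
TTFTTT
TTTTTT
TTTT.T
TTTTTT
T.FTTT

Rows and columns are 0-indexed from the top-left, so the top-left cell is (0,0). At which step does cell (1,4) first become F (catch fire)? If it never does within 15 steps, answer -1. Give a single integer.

Step 1: cell (1,4)='T' (+5 fires, +2 burnt)
Step 2: cell (1,4)='T' (+8 fires, +5 burnt)
Step 3: cell (1,4)='F' (+8 fires, +8 burnt)
  -> target ignites at step 3
Step 4: cell (1,4)='.' (+4 fires, +8 burnt)
Step 5: cell (1,4)='.' (+1 fires, +4 burnt)
Step 6: cell (1,4)='.' (+0 fires, +1 burnt)
  fire out at step 6

3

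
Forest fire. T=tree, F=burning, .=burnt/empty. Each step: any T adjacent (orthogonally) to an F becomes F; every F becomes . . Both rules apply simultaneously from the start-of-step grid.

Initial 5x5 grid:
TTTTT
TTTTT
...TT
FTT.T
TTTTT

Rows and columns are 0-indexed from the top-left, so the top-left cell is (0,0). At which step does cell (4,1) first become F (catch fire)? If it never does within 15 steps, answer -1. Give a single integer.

Step 1: cell (4,1)='T' (+2 fires, +1 burnt)
Step 2: cell (4,1)='F' (+2 fires, +2 burnt)
  -> target ignites at step 2
Step 3: cell (4,1)='.' (+1 fires, +2 burnt)
Step 4: cell (4,1)='.' (+1 fires, +1 burnt)
Step 5: cell (4,1)='.' (+1 fires, +1 burnt)
Step 6: cell (4,1)='.' (+1 fires, +1 burnt)
Step 7: cell (4,1)='.' (+1 fires, +1 burnt)
Step 8: cell (4,1)='.' (+2 fires, +1 burnt)
Step 9: cell (4,1)='.' (+2 fires, +2 burnt)
Step 10: cell (4,1)='.' (+2 fires, +2 burnt)
Step 11: cell (4,1)='.' (+2 fires, +2 burnt)
Step 12: cell (4,1)='.' (+2 fires, +2 burnt)
Step 13: cell (4,1)='.' (+1 fires, +2 burnt)
Step 14: cell (4,1)='.' (+0 fires, +1 burnt)
  fire out at step 14

2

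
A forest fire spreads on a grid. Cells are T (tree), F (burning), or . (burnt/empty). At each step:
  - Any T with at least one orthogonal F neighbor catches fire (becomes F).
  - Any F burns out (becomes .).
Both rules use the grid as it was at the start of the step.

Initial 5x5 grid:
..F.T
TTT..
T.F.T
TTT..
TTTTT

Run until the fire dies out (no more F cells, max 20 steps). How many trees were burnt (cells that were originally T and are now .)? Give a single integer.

Step 1: +2 fires, +2 burnt (F count now 2)
Step 2: +3 fires, +2 burnt (F count now 3)
Step 3: +4 fires, +3 burnt (F count now 4)
Step 4: +3 fires, +4 burnt (F count now 3)
Step 5: +0 fires, +3 burnt (F count now 0)
Fire out after step 5
Initially T: 14, now '.': 23
Total burnt (originally-T cells now '.'): 12

Answer: 12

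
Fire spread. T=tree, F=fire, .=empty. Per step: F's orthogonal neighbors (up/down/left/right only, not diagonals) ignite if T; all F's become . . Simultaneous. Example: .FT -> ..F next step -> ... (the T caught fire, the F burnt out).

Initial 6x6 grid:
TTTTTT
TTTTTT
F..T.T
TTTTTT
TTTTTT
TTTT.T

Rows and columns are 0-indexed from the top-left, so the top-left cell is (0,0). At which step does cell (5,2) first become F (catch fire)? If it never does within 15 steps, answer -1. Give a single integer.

Step 1: cell (5,2)='T' (+2 fires, +1 burnt)
Step 2: cell (5,2)='T' (+4 fires, +2 burnt)
Step 3: cell (5,2)='T' (+5 fires, +4 burnt)
Step 4: cell (5,2)='T' (+5 fires, +5 burnt)
Step 5: cell (5,2)='F' (+6 fires, +5 burnt)
  -> target ignites at step 5
Step 6: cell (5,2)='.' (+5 fires, +6 burnt)
Step 7: cell (5,2)='.' (+3 fires, +5 burnt)
Step 8: cell (5,2)='.' (+1 fires, +3 burnt)
Step 9: cell (5,2)='.' (+0 fires, +1 burnt)
  fire out at step 9

5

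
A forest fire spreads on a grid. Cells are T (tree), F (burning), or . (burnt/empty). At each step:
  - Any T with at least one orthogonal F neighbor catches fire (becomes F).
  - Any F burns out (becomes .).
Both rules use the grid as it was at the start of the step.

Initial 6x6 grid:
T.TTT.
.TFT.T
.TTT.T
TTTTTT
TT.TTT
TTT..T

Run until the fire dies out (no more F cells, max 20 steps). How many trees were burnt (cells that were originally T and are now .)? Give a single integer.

Answer: 25

Derivation:
Step 1: +4 fires, +1 burnt (F count now 4)
Step 2: +4 fires, +4 burnt (F count now 4)
Step 3: +3 fires, +4 burnt (F count now 3)
Step 4: +4 fires, +3 burnt (F count now 4)
Step 5: +4 fires, +4 burnt (F count now 4)
Step 6: +4 fires, +4 burnt (F count now 4)
Step 7: +2 fires, +4 burnt (F count now 2)
Step 8: +0 fires, +2 burnt (F count now 0)
Fire out after step 8
Initially T: 26, now '.': 35
Total burnt (originally-T cells now '.'): 25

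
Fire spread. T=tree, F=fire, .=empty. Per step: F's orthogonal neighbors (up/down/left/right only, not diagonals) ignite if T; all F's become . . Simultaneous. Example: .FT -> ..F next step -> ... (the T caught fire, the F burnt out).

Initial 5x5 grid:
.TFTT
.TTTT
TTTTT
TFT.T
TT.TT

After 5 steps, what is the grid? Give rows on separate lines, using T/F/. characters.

Step 1: 7 trees catch fire, 2 burn out
  .F.FT
  .TFTT
  TFTTT
  F.F.T
  TF.TT
Step 2: 6 trees catch fire, 7 burn out
  ....F
  .F.FT
  F.FTT
  ....T
  F..TT
Step 3: 2 trees catch fire, 6 burn out
  .....
  ....F
  ...FT
  ....T
  ...TT
Step 4: 1 trees catch fire, 2 burn out
  .....
  .....
  ....F
  ....T
  ...TT
Step 5: 1 trees catch fire, 1 burn out
  .....
  .....
  .....
  ....F
  ...TT

.....
.....
.....
....F
...TT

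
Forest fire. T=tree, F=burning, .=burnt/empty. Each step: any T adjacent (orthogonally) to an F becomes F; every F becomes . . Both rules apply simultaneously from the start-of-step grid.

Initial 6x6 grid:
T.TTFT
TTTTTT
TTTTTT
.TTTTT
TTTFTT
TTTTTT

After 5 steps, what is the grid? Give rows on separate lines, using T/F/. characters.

Step 1: 7 trees catch fire, 2 burn out
  T.TF.F
  TTTTFT
  TTTTTT
  .TTFTT
  TTF.FT
  TTTFTT
Step 2: 11 trees catch fire, 7 burn out
  T.F...
  TTTF.F
  TTTFFT
  .TF.FT
  TF...F
  TTF.FT
Step 3: 8 trees catch fire, 11 burn out
  T.....
  TTF...
  TTF..F
  .F...F
  F.....
  TF...F
Step 4: 3 trees catch fire, 8 burn out
  T.....
  TF....
  TF....
  ......
  ......
  F.....
Step 5: 2 trees catch fire, 3 burn out
  T.....
  F.....
  F.....
  ......
  ......
  ......

T.....
F.....
F.....
......
......
......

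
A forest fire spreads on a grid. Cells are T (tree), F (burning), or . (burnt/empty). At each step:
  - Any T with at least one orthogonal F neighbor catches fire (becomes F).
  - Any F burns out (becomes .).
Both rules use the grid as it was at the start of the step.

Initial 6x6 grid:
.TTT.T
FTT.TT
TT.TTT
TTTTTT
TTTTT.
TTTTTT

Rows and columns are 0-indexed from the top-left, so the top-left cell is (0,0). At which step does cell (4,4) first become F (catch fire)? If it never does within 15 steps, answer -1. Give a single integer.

Step 1: cell (4,4)='T' (+2 fires, +1 burnt)
Step 2: cell (4,4)='T' (+4 fires, +2 burnt)
Step 3: cell (4,4)='T' (+3 fires, +4 burnt)
Step 4: cell (4,4)='T' (+4 fires, +3 burnt)
Step 5: cell (4,4)='T' (+3 fires, +4 burnt)
Step 6: cell (4,4)='T' (+4 fires, +3 burnt)
Step 7: cell (4,4)='F' (+4 fires, +4 burnt)
  -> target ignites at step 7
Step 8: cell (4,4)='.' (+3 fires, +4 burnt)
Step 9: cell (4,4)='.' (+2 fires, +3 burnt)
Step 10: cell (4,4)='.' (+1 fires, +2 burnt)
Step 11: cell (4,4)='.' (+0 fires, +1 burnt)
  fire out at step 11

7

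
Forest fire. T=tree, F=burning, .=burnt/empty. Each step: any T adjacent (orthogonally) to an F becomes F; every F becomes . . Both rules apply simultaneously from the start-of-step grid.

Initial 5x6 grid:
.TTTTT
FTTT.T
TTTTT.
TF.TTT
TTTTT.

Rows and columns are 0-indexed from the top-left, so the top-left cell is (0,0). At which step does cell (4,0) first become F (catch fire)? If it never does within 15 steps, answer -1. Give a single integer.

Step 1: cell (4,0)='T' (+5 fires, +2 burnt)
Step 2: cell (4,0)='F' (+5 fires, +5 burnt)
  -> target ignites at step 2
Step 3: cell (4,0)='.' (+4 fires, +5 burnt)
Step 4: cell (4,0)='.' (+4 fires, +4 burnt)
Step 5: cell (4,0)='.' (+2 fires, +4 burnt)
Step 6: cell (4,0)='.' (+2 fires, +2 burnt)
Step 7: cell (4,0)='.' (+1 fires, +2 burnt)
Step 8: cell (4,0)='.' (+0 fires, +1 burnt)
  fire out at step 8

2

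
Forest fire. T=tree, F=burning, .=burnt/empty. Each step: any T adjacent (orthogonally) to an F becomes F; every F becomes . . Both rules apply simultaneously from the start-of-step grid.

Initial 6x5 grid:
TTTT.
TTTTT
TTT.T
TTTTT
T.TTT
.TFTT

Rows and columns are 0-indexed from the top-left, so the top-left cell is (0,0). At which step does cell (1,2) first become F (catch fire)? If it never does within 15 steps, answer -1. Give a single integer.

Step 1: cell (1,2)='T' (+3 fires, +1 burnt)
Step 2: cell (1,2)='T' (+3 fires, +3 burnt)
Step 3: cell (1,2)='T' (+4 fires, +3 burnt)
Step 4: cell (1,2)='F' (+4 fires, +4 burnt)
  -> target ignites at step 4
Step 5: cell (1,2)='.' (+6 fires, +4 burnt)
Step 6: cell (1,2)='.' (+4 fires, +6 burnt)
Step 7: cell (1,2)='.' (+1 fires, +4 burnt)
Step 8: cell (1,2)='.' (+0 fires, +1 burnt)
  fire out at step 8

4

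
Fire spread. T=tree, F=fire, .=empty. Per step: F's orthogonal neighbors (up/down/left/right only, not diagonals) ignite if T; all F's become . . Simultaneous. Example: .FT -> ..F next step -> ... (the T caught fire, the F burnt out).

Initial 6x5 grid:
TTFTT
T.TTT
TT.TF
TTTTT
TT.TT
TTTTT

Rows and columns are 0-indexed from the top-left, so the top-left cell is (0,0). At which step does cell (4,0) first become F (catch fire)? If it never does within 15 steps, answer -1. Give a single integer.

Step 1: cell (4,0)='T' (+6 fires, +2 burnt)
Step 2: cell (4,0)='T' (+5 fires, +6 burnt)
Step 3: cell (4,0)='T' (+4 fires, +5 burnt)
Step 4: cell (4,0)='T' (+3 fires, +4 burnt)
Step 5: cell (4,0)='T' (+4 fires, +3 burnt)
Step 6: cell (4,0)='F' (+2 fires, +4 burnt)
  -> target ignites at step 6
Step 7: cell (4,0)='.' (+1 fires, +2 burnt)
Step 8: cell (4,0)='.' (+0 fires, +1 burnt)
  fire out at step 8

6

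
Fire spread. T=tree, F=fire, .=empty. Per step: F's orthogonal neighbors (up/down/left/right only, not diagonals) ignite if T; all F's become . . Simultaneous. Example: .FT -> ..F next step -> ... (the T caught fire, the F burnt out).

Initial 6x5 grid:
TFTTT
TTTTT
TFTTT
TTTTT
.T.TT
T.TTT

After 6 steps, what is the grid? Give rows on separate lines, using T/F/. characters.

Step 1: 6 trees catch fire, 2 burn out
  F.FTT
  TFTTT
  F.FTT
  TFTTT
  .T.TT
  T.TTT
Step 2: 7 trees catch fire, 6 burn out
  ...FT
  F.FTT
  ...FT
  F.FTT
  .F.TT
  T.TTT
Step 3: 4 trees catch fire, 7 burn out
  ....F
  ...FT
  ....F
  ...FT
  ...TT
  T.TTT
Step 4: 3 trees catch fire, 4 burn out
  .....
  ....F
  .....
  ....F
  ...FT
  T.TTT
Step 5: 2 trees catch fire, 3 burn out
  .....
  .....
  .....
  .....
  ....F
  T.TFT
Step 6: 2 trees catch fire, 2 burn out
  .....
  .....
  .....
  .....
  .....
  T.F.F

.....
.....
.....
.....
.....
T.F.F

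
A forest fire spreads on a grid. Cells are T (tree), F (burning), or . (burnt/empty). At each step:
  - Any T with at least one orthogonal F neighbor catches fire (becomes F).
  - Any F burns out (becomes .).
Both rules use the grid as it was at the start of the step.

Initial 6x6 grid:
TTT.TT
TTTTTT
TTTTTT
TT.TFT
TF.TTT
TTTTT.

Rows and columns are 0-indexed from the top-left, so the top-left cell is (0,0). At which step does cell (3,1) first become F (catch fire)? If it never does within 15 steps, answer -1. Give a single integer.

Step 1: cell (3,1)='F' (+7 fires, +2 burnt)
  -> target ignites at step 1
Step 2: cell (3,1)='.' (+10 fires, +7 burnt)
Step 3: cell (3,1)='.' (+7 fires, +10 burnt)
Step 4: cell (3,1)='.' (+4 fires, +7 burnt)
Step 5: cell (3,1)='.' (+2 fires, +4 burnt)
Step 6: cell (3,1)='.' (+0 fires, +2 burnt)
  fire out at step 6

1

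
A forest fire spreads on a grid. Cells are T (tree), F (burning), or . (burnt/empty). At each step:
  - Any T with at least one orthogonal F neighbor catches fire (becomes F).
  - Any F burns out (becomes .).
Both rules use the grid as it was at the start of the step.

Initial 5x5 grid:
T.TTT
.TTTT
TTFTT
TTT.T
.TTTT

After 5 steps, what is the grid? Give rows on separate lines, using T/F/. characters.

Step 1: 4 trees catch fire, 1 burn out
  T.TTT
  .TFTT
  TF.FT
  TTF.T
  .TTTT
Step 2: 7 trees catch fire, 4 burn out
  T.FTT
  .F.FT
  F...F
  TF..T
  .TFTT
Step 3: 6 trees catch fire, 7 burn out
  T..FT
  ....F
  .....
  F...F
  .F.FT
Step 4: 2 trees catch fire, 6 burn out
  T...F
  .....
  .....
  .....
  ....F
Step 5: 0 trees catch fire, 2 burn out
  T....
  .....
  .....
  .....
  .....

T....
.....
.....
.....
.....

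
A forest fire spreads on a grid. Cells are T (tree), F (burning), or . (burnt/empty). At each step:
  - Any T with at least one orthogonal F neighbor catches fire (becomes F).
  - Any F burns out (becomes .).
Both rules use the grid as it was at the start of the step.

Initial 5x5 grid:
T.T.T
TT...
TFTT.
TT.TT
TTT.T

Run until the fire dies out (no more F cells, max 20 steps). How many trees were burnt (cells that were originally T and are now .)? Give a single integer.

Step 1: +4 fires, +1 burnt (F count now 4)
Step 2: +4 fires, +4 burnt (F count now 4)
Step 3: +4 fires, +4 burnt (F count now 4)
Step 4: +1 fires, +4 burnt (F count now 1)
Step 5: +1 fires, +1 burnt (F count now 1)
Step 6: +0 fires, +1 burnt (F count now 0)
Fire out after step 6
Initially T: 16, now '.': 23
Total burnt (originally-T cells now '.'): 14

Answer: 14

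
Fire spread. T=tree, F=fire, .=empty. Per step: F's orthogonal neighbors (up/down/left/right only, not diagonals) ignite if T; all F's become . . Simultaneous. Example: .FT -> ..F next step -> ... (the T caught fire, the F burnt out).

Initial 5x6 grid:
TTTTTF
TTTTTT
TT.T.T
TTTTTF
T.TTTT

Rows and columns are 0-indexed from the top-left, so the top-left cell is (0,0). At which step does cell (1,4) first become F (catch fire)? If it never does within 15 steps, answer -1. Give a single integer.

Step 1: cell (1,4)='T' (+5 fires, +2 burnt)
Step 2: cell (1,4)='F' (+4 fires, +5 burnt)
  -> target ignites at step 2
Step 3: cell (1,4)='.' (+5 fires, +4 burnt)
Step 4: cell (1,4)='.' (+4 fires, +5 burnt)
Step 5: cell (1,4)='.' (+4 fires, +4 burnt)
Step 6: cell (1,4)='.' (+3 fires, +4 burnt)
Step 7: cell (1,4)='.' (+0 fires, +3 burnt)
  fire out at step 7

2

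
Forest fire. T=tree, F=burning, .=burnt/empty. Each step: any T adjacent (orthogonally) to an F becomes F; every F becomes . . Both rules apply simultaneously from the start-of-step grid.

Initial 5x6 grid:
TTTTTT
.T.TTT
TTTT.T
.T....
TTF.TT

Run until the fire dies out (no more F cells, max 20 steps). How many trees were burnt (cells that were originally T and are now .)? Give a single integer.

Answer: 18

Derivation:
Step 1: +1 fires, +1 burnt (F count now 1)
Step 2: +2 fires, +1 burnt (F count now 2)
Step 3: +1 fires, +2 burnt (F count now 1)
Step 4: +3 fires, +1 burnt (F count now 3)
Step 5: +2 fires, +3 burnt (F count now 2)
Step 6: +3 fires, +2 burnt (F count now 3)
Step 7: +2 fires, +3 burnt (F count now 2)
Step 8: +2 fires, +2 burnt (F count now 2)
Step 9: +2 fires, +2 burnt (F count now 2)
Step 10: +0 fires, +2 burnt (F count now 0)
Fire out after step 10
Initially T: 20, now '.': 28
Total burnt (originally-T cells now '.'): 18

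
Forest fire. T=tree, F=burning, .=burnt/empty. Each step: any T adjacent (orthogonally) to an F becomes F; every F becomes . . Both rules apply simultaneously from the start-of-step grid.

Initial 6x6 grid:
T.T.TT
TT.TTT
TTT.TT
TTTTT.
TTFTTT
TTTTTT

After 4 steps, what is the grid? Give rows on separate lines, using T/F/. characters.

Step 1: 4 trees catch fire, 1 burn out
  T.T.TT
  TT.TTT
  TTT.TT
  TTFTT.
  TF.FTT
  TTFTTT
Step 2: 7 trees catch fire, 4 burn out
  T.T.TT
  TT.TTT
  TTF.TT
  TF.FT.
  F...FT
  TF.FTT
Step 3: 6 trees catch fire, 7 burn out
  T.T.TT
  TT.TTT
  TF..TT
  F...F.
  .....F
  F...FT
Step 4: 4 trees catch fire, 6 burn out
  T.T.TT
  TF.TTT
  F...FT
  ......
  ......
  .....F

T.T.TT
TF.TTT
F...FT
......
......
.....F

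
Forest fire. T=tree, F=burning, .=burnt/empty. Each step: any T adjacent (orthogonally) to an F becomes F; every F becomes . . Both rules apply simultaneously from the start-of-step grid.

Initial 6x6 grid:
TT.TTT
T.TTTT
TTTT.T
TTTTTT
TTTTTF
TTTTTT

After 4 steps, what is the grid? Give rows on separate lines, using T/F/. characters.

Step 1: 3 trees catch fire, 1 burn out
  TT.TTT
  T.TTTT
  TTTT.T
  TTTTTF
  TTTTF.
  TTTTTF
Step 2: 4 trees catch fire, 3 burn out
  TT.TTT
  T.TTTT
  TTTT.F
  TTTTF.
  TTTF..
  TTTTF.
Step 3: 4 trees catch fire, 4 burn out
  TT.TTT
  T.TTTF
  TTTT..
  TTTF..
  TTF...
  TTTF..
Step 4: 6 trees catch fire, 4 burn out
  TT.TTF
  T.TTF.
  TTTF..
  TTF...
  TF....
  TTF...

TT.TTF
T.TTF.
TTTF..
TTF...
TF....
TTF...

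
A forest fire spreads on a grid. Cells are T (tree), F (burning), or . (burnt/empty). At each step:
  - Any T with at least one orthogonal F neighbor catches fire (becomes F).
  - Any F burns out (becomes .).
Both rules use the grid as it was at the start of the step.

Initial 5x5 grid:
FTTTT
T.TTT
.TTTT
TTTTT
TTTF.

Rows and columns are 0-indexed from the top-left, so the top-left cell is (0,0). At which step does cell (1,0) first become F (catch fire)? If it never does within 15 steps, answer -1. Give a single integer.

Step 1: cell (1,0)='F' (+4 fires, +2 burnt)
  -> target ignites at step 1
Step 2: cell (1,0)='.' (+5 fires, +4 burnt)
Step 3: cell (1,0)='.' (+7 fires, +5 burnt)
Step 4: cell (1,0)='.' (+4 fires, +7 burnt)
Step 5: cell (1,0)='.' (+0 fires, +4 burnt)
  fire out at step 5

1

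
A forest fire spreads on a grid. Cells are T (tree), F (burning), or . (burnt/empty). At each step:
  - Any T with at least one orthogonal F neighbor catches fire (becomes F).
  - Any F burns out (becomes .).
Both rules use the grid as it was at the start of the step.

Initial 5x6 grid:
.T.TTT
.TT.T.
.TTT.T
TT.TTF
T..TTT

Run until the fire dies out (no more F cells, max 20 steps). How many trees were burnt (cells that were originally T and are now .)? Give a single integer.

Answer: 15

Derivation:
Step 1: +3 fires, +1 burnt (F count now 3)
Step 2: +2 fires, +3 burnt (F count now 2)
Step 3: +2 fires, +2 burnt (F count now 2)
Step 4: +1 fires, +2 burnt (F count now 1)
Step 5: +2 fires, +1 burnt (F count now 2)
Step 6: +2 fires, +2 burnt (F count now 2)
Step 7: +2 fires, +2 burnt (F count now 2)
Step 8: +1 fires, +2 burnt (F count now 1)
Step 9: +0 fires, +1 burnt (F count now 0)
Fire out after step 9
Initially T: 19, now '.': 26
Total burnt (originally-T cells now '.'): 15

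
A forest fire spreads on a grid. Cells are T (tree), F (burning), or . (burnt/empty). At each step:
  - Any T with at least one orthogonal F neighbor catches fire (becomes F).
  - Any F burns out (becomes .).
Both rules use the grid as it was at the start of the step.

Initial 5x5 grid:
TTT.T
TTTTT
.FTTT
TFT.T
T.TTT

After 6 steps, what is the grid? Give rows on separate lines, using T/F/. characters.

Step 1: 4 trees catch fire, 2 burn out
  TTT.T
  TFTTT
  ..FTT
  F.F.T
  T.TTT
Step 2: 6 trees catch fire, 4 burn out
  TFT.T
  F.FTT
  ...FT
  ....T
  F.FTT
Step 3: 5 trees catch fire, 6 burn out
  F.F.T
  ...FT
  ....F
  ....T
  ...FT
Step 4: 3 trees catch fire, 5 burn out
  ....T
  ....F
  .....
  ....F
  ....F
Step 5: 1 trees catch fire, 3 burn out
  ....F
  .....
  .....
  .....
  .....
Step 6: 0 trees catch fire, 1 burn out
  .....
  .....
  .....
  .....
  .....

.....
.....
.....
.....
.....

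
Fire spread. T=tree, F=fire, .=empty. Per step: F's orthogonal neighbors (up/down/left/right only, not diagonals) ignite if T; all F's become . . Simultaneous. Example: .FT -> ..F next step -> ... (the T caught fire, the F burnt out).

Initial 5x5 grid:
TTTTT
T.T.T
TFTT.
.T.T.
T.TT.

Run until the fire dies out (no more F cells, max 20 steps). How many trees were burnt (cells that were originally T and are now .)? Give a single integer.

Answer: 15

Derivation:
Step 1: +3 fires, +1 burnt (F count now 3)
Step 2: +3 fires, +3 burnt (F count now 3)
Step 3: +3 fires, +3 burnt (F count now 3)
Step 4: +3 fires, +3 burnt (F count now 3)
Step 5: +2 fires, +3 burnt (F count now 2)
Step 6: +1 fires, +2 burnt (F count now 1)
Step 7: +0 fires, +1 burnt (F count now 0)
Fire out after step 7
Initially T: 16, now '.': 24
Total burnt (originally-T cells now '.'): 15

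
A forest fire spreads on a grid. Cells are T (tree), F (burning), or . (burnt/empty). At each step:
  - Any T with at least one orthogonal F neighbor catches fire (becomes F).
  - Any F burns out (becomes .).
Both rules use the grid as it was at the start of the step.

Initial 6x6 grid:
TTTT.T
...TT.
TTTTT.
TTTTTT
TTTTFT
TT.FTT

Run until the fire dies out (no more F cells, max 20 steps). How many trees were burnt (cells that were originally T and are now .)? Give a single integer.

Step 1: +4 fires, +2 burnt (F count now 4)
Step 2: +5 fires, +4 burnt (F count now 5)
Step 3: +4 fires, +5 burnt (F count now 4)
Step 4: +5 fires, +4 burnt (F count now 5)
Step 5: +4 fires, +5 burnt (F count now 4)
Step 6: +2 fires, +4 burnt (F count now 2)
Step 7: +1 fires, +2 burnt (F count now 1)
Step 8: +1 fires, +1 burnt (F count now 1)
Step 9: +0 fires, +1 burnt (F count now 0)
Fire out after step 9
Initially T: 27, now '.': 35
Total burnt (originally-T cells now '.'): 26

Answer: 26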